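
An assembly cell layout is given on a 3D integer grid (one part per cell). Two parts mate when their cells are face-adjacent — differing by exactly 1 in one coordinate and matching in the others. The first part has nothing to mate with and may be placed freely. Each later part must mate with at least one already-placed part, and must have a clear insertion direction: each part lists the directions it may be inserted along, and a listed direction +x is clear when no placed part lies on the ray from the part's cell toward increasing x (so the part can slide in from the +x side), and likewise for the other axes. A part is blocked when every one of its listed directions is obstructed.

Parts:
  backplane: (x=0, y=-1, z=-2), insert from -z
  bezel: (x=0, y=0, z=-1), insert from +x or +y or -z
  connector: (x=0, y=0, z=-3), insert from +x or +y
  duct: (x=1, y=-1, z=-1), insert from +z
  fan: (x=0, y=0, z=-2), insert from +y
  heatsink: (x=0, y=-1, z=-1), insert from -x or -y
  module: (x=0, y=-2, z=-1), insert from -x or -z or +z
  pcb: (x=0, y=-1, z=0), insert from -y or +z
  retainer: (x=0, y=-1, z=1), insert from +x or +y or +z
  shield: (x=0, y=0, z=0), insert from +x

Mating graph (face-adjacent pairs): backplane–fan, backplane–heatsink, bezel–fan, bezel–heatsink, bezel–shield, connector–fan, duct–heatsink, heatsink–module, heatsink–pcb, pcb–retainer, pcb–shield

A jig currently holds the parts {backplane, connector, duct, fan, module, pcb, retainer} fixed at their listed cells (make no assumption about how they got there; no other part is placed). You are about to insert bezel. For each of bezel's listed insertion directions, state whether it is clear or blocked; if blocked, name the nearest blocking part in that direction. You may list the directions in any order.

+x: ray from bezel(0, 0, -1) has no placed part ⇒ clear
+y: ray from bezel(0, 0, -1) has no placed part ⇒ clear
-z: nearest on ray is fan@(0, 0, -2) ⇒ blocked

+x: clear; +y: clear; -z: blocked by fan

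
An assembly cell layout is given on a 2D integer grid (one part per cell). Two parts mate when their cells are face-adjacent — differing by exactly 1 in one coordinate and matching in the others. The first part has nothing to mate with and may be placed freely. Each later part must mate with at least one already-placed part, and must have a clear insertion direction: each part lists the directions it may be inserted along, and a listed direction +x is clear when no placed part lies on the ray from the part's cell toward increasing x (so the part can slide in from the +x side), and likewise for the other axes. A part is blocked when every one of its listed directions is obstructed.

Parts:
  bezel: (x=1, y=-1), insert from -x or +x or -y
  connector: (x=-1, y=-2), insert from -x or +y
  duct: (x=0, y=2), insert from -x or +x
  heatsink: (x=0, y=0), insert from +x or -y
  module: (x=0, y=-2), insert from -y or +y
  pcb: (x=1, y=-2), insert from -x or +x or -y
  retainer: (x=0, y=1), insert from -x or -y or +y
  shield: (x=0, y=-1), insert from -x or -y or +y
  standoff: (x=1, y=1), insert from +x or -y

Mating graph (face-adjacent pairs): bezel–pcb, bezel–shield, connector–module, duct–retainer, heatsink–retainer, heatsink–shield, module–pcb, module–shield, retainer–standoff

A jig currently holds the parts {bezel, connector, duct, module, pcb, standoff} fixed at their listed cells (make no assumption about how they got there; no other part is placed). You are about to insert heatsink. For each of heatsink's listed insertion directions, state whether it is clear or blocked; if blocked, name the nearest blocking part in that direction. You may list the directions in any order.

+x: ray from heatsink(0, 0) has no placed part ⇒ clear
-y: nearest on ray is module@(0, -2) ⇒ blocked

+x: clear; -y: blocked by module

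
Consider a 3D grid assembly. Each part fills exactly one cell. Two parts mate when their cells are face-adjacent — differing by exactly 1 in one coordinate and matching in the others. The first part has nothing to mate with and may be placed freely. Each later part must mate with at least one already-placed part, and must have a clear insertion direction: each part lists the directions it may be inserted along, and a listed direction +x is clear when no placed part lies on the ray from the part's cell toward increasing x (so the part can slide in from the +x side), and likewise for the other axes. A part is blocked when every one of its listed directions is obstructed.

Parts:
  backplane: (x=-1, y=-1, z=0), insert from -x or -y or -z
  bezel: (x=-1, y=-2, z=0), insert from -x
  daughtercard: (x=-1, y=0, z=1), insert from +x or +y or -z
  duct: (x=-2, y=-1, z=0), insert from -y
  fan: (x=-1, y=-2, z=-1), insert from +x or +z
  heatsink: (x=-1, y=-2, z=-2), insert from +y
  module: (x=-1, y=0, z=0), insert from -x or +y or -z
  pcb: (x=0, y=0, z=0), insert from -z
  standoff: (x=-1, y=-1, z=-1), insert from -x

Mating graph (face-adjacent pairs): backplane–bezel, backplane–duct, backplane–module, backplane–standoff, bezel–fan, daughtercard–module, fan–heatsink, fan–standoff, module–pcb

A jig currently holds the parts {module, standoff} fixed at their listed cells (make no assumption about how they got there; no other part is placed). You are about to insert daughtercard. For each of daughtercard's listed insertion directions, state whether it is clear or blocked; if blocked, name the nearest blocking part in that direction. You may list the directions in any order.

+x: clear; +y: clear; -z: blocked by module

+x: ray from daughtercard(-1, 0, 1) has no placed part ⇒ clear
+y: ray from daughtercard(-1, 0, 1) has no placed part ⇒ clear
-z: nearest on ray is module@(-1, 0, 0) ⇒ blocked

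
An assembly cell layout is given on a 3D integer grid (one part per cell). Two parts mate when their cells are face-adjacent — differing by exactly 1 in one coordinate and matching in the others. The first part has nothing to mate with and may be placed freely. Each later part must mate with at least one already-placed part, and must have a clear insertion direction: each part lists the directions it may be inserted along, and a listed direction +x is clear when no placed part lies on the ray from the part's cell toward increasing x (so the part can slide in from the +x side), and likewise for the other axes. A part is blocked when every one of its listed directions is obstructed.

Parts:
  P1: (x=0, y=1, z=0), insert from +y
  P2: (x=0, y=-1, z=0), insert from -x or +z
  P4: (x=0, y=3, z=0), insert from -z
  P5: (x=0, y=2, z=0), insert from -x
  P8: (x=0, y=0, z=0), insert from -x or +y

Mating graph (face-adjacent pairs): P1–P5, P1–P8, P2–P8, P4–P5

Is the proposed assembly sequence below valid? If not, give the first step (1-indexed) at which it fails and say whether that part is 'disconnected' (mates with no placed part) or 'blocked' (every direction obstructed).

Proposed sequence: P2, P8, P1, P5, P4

1. P2@(0, -1, 0) [-x clear] — {P2}
2. P8@(0, 0, 0) [-x clear] — {P2, P8}
3. P1@(0, 1, 0) [+y clear] — {P1, P2, P8}
4. P5@(0, 2, 0) [-x clear] — {P1, P2, P5, P8}
5. P4@(0, 3, 0) [-z clear] — {P1, P2, P4, P5, P8}

Valid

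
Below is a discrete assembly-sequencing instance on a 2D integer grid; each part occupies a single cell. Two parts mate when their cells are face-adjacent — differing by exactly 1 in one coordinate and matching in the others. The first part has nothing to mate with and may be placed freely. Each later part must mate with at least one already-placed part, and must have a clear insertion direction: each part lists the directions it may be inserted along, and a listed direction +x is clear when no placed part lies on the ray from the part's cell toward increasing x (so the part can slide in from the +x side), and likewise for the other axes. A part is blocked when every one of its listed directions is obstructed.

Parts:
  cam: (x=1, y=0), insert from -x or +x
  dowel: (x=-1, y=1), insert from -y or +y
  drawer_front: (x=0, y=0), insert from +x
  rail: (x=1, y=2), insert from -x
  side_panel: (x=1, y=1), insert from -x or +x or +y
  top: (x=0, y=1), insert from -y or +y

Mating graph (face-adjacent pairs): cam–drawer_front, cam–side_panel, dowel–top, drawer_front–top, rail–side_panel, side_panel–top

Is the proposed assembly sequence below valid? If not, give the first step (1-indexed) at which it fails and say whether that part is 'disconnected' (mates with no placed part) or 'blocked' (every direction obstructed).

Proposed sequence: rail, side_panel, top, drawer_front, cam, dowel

Valid

1. rail@(1, 2) [-x clear] — {rail}
2. side_panel@(1, 1) [-x clear] — {rail, side_panel}
3. top@(0, 1) [-y clear] — {rail, side_panel, top}
4. drawer_front@(0, 0) [+x clear] — {drawer_front, rail, side_panel, top}
5. cam@(1, 0) [+x clear] — {cam, drawer_front, rail, side_panel, top}
6. dowel@(-1, 1) [-y clear] — {cam, dowel, drawer_front, rail, side_panel, top}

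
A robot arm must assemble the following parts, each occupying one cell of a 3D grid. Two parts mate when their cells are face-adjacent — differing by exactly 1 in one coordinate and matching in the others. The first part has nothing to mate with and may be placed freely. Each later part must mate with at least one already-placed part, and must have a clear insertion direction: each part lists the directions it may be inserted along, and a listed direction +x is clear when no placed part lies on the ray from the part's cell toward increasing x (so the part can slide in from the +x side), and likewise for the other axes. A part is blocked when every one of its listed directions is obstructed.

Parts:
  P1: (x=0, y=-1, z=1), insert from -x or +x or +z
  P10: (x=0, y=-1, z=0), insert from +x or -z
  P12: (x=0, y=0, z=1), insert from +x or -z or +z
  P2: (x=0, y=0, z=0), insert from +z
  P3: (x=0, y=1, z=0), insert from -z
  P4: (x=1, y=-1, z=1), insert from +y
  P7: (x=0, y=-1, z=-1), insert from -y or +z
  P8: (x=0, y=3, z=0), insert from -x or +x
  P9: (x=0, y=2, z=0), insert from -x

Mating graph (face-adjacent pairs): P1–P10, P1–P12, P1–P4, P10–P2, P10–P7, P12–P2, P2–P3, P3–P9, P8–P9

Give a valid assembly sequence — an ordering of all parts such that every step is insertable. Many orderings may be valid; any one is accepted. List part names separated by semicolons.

1. P1@(0, -1, 1) [-x clear] — {P1}
2. P10@(0, -1, 0) [+x clear] — {P1, P10}
3. P7@(0, -1, -1) [-y clear] — {P1, P10, P7}
4. P4@(1, -1, 1) [+y clear] — {P1, P10, P4, P7}
5. P2@(0, 0, 0) [+z clear] — {P1, P10, P2, P4, P7}
6. P3@(0, 1, 0) [-z clear] — {P1, P10, P2, P3, P4, P7}
7. P9@(0, 2, 0) [-x clear] — {P1, P10, P2, P3, P4, P7, P9}
8. P8@(0, 3, 0) [-x clear] — {P1, P10, P2, P3, P4, P7, P8, P9}
9. P12@(0, 0, 1) [+x clear] — {P1, P10, P12, P2, P3, P4, P7, P8, P9}

P1; P10; P7; P4; P2; P3; P9; P8; P12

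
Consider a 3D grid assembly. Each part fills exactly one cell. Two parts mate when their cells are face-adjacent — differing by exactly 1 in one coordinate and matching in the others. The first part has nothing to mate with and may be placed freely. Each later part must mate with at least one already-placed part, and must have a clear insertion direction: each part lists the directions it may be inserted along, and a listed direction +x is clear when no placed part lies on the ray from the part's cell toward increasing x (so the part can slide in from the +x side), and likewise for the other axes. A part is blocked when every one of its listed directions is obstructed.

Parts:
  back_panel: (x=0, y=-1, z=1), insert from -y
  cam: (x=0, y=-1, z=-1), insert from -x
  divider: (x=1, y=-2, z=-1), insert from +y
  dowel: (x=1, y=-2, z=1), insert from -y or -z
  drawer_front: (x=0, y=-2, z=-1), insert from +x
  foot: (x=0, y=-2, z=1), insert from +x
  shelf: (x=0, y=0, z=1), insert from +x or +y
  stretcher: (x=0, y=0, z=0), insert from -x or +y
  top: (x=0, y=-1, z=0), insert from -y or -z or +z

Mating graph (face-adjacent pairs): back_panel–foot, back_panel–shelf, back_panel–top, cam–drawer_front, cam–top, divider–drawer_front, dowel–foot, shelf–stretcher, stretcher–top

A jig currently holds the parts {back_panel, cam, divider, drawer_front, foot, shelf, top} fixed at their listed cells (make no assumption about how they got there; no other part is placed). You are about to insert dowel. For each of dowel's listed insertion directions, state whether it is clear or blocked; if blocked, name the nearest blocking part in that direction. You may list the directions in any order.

-y: ray from dowel(1, -2, 1) has no placed part ⇒ clear
-z: nearest on ray is divider@(1, -2, -1) ⇒ blocked

-y: clear; -z: blocked by divider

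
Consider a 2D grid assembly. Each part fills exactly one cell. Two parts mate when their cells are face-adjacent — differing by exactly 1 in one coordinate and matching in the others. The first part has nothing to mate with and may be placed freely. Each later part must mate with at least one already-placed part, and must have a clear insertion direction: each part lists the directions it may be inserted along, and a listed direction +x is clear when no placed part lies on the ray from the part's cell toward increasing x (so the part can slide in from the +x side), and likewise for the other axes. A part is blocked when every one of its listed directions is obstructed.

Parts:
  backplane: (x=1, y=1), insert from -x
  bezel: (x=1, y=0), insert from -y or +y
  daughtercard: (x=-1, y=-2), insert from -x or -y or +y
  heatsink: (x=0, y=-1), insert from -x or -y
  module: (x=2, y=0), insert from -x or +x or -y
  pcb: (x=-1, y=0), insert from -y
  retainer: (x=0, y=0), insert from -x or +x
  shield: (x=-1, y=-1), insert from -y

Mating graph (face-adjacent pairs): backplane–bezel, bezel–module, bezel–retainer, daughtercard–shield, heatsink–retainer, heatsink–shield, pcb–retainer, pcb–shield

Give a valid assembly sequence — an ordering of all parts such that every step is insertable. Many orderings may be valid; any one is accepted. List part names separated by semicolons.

1. bezel@(1, 0) [-y clear] — {bezel}
2. retainer@(0, 0) [-x clear] — {bezel, retainer}
3. heatsink@(0, -1) [-x clear] — {bezel, heatsink, retainer}
4. backplane@(1, 1) [-x clear] — {backplane, bezel, heatsink, retainer}
5. module@(2, 0) [+x clear] — {backplane, bezel, heatsink, module, retainer}
6. pcb@(-1, 0) [-y clear] — {backplane, bezel, heatsink, module, pcb, retainer}
7. shield@(-1, -1) [-y clear] — {backplane, bezel, heatsink, module, pcb, retainer, shield}
8. daughtercard@(-1, -2) [-x clear] — {backplane, bezel, daughtercard, heatsink, module, pcb, retainer, shield}

bezel; retainer; heatsink; backplane; module; pcb; shield; daughtercard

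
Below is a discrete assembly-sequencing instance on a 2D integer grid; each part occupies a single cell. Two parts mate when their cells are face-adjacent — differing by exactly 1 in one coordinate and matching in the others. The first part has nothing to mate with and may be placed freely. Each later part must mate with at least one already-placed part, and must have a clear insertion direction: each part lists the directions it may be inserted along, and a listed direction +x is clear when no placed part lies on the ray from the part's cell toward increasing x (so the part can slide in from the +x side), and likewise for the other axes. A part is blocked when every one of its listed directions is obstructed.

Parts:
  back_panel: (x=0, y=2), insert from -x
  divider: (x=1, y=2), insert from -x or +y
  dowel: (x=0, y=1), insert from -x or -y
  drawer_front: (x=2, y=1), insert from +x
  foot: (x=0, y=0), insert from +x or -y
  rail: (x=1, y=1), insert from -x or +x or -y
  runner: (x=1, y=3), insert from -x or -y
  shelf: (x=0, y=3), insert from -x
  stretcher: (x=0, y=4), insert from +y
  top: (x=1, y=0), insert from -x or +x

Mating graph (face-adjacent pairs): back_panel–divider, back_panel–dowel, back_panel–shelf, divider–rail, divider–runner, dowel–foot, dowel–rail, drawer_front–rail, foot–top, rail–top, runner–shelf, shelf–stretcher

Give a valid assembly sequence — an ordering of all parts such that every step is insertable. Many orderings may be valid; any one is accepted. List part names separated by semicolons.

1. drawer_front@(2, 1) [+x clear] — {drawer_front}
2. rail@(1, 1) [-x clear] — {drawer_front, rail}
3. dowel@(0, 1) [-x clear] — {dowel, drawer_front, rail}
4. foot@(0, 0) [+x clear] — {dowel, drawer_front, foot, rail}
5. divider@(1, 2) [-x clear] — {divider, dowel, drawer_front, foot, rail}
6. runner@(1, 3) [-x clear] — {divider, dowel, drawer_front, foot, rail, runner}
7. top@(1, 0) [+x clear] — {divider, dowel, drawer_front, foot, rail, runner, top}
8. back_panel@(0, 2) [-x clear] — {back_panel, divider, dowel, drawer_front, foot, rail, runner, top}
9. shelf@(0, 3) [-x clear] — {back_panel, divider, dowel, drawer_front, foot, rail, runner, shelf, top}
10. stretcher@(0, 4) [+y clear] — {back_panel, divider, dowel, drawer_front, foot, rail, runner, shelf, stretcher, top}

drawer_front; rail; dowel; foot; divider; runner; top; back_panel; shelf; stretcher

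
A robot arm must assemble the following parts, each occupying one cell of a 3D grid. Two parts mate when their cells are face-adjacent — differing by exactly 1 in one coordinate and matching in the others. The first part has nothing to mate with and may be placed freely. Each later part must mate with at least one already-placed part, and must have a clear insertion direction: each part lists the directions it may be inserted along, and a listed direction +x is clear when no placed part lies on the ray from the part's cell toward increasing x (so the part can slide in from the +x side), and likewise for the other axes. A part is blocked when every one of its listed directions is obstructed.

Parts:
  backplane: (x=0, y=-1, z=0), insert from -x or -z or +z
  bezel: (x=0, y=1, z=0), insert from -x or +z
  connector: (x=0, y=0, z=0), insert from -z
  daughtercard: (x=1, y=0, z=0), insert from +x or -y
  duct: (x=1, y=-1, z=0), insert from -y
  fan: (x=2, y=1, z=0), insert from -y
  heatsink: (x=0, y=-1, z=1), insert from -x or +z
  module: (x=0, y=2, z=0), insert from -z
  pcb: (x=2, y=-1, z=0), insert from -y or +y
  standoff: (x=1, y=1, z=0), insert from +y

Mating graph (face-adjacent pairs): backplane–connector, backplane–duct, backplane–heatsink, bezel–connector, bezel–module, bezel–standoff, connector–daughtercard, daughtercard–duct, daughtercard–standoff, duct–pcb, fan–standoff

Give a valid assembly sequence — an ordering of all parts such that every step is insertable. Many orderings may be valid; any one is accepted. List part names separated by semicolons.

duct; backplane; connector; bezel; module; standoff; fan; pcb; daughtercard; heatsink

1. duct@(1, -1, 0) [-y clear] — {duct}
2. backplane@(0, -1, 0) [-x clear] — {backplane, duct}
3. connector@(0, 0, 0) [-z clear] — {backplane, connector, duct}
4. bezel@(0, 1, 0) [-x clear] — {backplane, bezel, connector, duct}
5. module@(0, 2, 0) [-z clear] — {backplane, bezel, connector, duct, module}
6. standoff@(1, 1, 0) [+y clear] — {backplane, bezel, connector, duct, module, standoff}
7. fan@(2, 1, 0) [-y clear] — {backplane, bezel, connector, duct, fan, module, standoff}
8. pcb@(2, -1, 0) [-y clear] — {backplane, bezel, connector, duct, fan, module, pcb, standoff}
9. daughtercard@(1, 0, 0) [+x clear] — {backplane, bezel, connector, daughtercard, duct, fan, module, pcb, standoff}
10. heatsink@(0, -1, 1) [-x clear] — {backplane, bezel, connector, daughtercard, duct, fan, heatsink, module, pcb, standoff}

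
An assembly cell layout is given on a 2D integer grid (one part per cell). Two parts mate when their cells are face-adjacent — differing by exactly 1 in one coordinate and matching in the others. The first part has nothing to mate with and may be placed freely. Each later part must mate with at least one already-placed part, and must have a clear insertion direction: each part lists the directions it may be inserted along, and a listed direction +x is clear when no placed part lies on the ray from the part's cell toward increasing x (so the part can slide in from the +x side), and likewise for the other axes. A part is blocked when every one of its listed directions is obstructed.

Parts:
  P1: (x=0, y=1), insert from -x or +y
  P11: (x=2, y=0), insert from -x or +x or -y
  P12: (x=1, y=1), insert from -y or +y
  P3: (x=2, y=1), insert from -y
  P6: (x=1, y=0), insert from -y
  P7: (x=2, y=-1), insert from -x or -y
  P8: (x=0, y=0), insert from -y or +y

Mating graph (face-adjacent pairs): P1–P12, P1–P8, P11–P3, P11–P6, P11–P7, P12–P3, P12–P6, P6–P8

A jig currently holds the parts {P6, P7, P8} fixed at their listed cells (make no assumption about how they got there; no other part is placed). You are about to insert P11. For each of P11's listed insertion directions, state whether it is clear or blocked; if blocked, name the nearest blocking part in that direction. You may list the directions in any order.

+x: clear; -x: blocked by P6; -y: blocked by P7

-x: nearest on ray is P6@(1, 0) ⇒ blocked
+x: ray from P11(2, 0) has no placed part ⇒ clear
-y: nearest on ray is P7@(2, -1) ⇒ blocked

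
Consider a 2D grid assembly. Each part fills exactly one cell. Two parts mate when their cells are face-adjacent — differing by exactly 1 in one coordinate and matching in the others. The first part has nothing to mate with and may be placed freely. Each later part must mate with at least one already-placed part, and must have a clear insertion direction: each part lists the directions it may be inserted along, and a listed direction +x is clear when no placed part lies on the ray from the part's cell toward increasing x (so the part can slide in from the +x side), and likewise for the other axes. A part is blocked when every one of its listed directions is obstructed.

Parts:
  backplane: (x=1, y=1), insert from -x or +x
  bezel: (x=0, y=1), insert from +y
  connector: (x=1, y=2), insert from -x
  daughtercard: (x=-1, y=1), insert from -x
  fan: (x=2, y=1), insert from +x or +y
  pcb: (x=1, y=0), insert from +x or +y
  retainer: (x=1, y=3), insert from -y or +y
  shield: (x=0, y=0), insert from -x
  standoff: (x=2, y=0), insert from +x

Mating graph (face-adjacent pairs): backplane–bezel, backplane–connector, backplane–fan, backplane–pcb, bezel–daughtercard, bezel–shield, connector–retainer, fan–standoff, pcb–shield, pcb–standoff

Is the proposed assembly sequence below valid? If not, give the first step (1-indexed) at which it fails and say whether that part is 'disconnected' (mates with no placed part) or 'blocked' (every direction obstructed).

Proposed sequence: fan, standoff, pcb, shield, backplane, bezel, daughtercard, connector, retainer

1. fan@(2, 1) [+x clear] — {fan}
2. standoff@(2, 0) [+x clear] — {fan, standoff}
3. pcb@(1, 0) [+y clear] — {fan, pcb, standoff}
4. shield@(0, 0) [-x clear] — {fan, pcb, shield, standoff}
5. backplane@(1, 1) [-x clear] — {backplane, fan, pcb, shield, standoff}
6. bezel@(0, 1) [+y clear] — {backplane, bezel, fan, pcb, shield, standoff}
7. daughtercard@(-1, 1) [-x clear] — {backplane, bezel, daughtercard, fan, pcb, shield, standoff}
8. connector@(1, 2) [-x clear] — {backplane, bezel, connector, daughtercard, fan, pcb, shield, standoff}
9. retainer@(1, 3) [+y clear] — {backplane, bezel, connector, daughtercard, fan, pcb, retainer, shield, standoff}

Valid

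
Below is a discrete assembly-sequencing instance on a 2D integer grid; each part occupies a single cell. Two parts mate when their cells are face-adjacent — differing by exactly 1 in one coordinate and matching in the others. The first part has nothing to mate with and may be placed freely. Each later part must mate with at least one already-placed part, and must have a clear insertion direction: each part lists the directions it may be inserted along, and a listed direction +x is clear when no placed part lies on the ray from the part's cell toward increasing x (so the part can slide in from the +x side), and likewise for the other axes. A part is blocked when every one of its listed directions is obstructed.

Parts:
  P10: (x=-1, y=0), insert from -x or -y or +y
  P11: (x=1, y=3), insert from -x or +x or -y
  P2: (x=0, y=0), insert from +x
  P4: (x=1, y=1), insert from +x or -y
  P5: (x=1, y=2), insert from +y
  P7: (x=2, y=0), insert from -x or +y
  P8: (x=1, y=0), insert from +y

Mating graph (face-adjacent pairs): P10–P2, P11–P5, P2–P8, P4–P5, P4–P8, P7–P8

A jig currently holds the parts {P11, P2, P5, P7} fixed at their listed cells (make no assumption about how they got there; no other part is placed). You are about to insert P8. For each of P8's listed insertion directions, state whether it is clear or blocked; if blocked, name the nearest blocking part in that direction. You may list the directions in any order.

+y: blocked by P5

+y: nearest on ray is P5@(1, 2) ⇒ blocked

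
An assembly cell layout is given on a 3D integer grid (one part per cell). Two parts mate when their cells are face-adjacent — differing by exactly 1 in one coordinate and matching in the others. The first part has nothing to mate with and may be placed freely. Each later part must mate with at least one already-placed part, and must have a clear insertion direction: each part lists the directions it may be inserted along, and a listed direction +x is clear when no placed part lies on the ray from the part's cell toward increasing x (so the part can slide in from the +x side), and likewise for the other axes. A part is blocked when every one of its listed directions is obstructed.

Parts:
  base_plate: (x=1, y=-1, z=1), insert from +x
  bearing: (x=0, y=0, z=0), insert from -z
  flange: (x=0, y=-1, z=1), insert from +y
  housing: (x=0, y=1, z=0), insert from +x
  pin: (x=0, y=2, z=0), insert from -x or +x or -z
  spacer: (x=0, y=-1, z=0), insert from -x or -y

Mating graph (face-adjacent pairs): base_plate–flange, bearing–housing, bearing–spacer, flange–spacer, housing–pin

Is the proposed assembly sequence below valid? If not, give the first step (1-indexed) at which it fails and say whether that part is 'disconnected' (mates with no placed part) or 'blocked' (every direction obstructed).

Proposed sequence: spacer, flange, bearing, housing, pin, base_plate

1. spacer@(0, -1, 0) [-x clear] — {spacer}
2. flange@(0, -1, 1) [+y clear] — {flange, spacer}
3. bearing@(0, 0, 0) [-z clear] — {bearing, flange, spacer}
4. housing@(0, 1, 0) [+x clear] — {bearing, flange, housing, spacer}
5. pin@(0, 2, 0) [-x clear] — {bearing, flange, housing, pin, spacer}
6. base_plate@(1, -1, 1) [+x clear] — {base_plate, bearing, flange, housing, pin, spacer}

Valid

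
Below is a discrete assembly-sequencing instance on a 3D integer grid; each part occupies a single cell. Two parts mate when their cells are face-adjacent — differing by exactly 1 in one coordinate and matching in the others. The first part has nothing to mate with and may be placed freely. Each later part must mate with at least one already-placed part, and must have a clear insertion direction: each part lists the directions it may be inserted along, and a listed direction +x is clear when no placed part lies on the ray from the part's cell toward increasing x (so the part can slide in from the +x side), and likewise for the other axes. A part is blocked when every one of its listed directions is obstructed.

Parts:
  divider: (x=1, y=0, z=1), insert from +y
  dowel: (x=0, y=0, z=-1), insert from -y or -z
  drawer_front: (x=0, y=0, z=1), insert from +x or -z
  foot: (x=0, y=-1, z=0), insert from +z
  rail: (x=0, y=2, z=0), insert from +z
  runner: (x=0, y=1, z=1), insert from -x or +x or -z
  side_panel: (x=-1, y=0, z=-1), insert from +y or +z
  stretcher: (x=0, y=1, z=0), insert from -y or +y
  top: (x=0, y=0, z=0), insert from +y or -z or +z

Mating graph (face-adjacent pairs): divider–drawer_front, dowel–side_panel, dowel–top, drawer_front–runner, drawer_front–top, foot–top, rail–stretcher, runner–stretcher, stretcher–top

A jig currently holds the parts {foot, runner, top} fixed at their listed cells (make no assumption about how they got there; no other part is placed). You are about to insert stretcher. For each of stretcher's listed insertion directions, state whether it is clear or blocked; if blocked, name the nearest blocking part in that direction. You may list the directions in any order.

-y: nearest on ray is top@(0, 0, 0) ⇒ blocked
+y: ray from stretcher(0, 1, 0) has no placed part ⇒ clear

+y: clear; -y: blocked by top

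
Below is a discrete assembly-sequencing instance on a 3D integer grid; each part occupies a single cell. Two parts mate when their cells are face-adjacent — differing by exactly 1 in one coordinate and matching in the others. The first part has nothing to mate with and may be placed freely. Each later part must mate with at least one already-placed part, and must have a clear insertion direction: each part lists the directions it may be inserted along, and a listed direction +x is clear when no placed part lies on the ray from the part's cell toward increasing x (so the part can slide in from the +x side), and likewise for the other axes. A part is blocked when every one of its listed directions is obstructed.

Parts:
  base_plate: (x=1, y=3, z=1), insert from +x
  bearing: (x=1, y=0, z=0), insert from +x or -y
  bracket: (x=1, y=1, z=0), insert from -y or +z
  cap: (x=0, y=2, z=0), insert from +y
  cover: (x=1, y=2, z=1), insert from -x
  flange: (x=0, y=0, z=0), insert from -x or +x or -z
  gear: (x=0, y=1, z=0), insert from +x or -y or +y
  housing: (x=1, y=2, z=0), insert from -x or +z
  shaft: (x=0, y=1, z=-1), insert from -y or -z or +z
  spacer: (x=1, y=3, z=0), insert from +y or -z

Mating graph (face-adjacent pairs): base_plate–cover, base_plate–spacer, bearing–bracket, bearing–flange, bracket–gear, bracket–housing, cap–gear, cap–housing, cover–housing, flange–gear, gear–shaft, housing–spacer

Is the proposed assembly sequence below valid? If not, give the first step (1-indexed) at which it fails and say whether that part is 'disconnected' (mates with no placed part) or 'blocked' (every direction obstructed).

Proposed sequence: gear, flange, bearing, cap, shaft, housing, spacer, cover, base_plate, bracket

1. gear@(0, 1, 0) [+x clear] — {gear}
2. flange@(0, 0, 0) [-x clear] — {flange, gear}
3. bearing@(1, 0, 0) [+x clear] — {bearing, flange, gear}
4. cap@(0, 2, 0) [+y clear] — {bearing, cap, flange, gear}
5. shaft@(0, 1, -1) [-y clear] — {bearing, cap, flange, gear, shaft}
6. housing@(1, 2, 0) [+z clear] — {bearing, cap, flange, gear, housing, shaft}
7. spacer@(1, 3, 0) [+y clear] — {bearing, cap, flange, gear, housing, shaft, spacer}
8. cover@(1, 2, 1) [-x clear] — {bearing, cap, cover, flange, gear, housing, shaft, spacer}
9. base_plate@(1, 3, 1) [+x clear] — {base_plate, bearing, cap, cover, flange, gear, housing, shaft, spacer}
10. bracket@(1, 1, 0) [+z clear] — {base_plate, bearing, bracket, cap, cover, flange, gear, housing, shaft, spacer}

Valid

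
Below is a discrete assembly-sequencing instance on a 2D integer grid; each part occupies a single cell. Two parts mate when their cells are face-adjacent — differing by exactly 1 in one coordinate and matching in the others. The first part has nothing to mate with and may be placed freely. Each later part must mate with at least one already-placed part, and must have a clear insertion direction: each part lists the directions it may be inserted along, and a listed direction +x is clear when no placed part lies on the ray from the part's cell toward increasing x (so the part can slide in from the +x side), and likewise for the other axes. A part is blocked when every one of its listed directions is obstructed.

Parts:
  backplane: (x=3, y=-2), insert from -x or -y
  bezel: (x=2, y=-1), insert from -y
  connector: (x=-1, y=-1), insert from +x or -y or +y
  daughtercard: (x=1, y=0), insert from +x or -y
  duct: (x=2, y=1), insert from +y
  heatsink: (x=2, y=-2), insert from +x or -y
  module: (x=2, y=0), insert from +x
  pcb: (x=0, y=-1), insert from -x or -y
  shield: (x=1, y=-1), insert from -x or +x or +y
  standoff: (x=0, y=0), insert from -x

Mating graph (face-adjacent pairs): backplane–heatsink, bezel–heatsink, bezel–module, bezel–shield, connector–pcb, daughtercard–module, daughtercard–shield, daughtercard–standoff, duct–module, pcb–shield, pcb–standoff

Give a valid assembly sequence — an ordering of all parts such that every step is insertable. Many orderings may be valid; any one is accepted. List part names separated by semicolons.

1. daughtercard@(1, 0) [+x clear] — {daughtercard}
2. module@(2, 0) [+x clear] — {daughtercard, module}
3. shield@(1, -1) [-x clear] — {daughtercard, module, shield}
4. pcb@(0, -1) [-x clear] — {daughtercard, module, pcb, shield}
5. connector@(-1, -1) [-y clear] — {connector, daughtercard, module, pcb, shield}
6. bezel@(2, -1) [-y clear] — {bezel, connector, daughtercard, module, pcb, shield}
7. heatsink@(2, -2) [+x clear] — {bezel, connector, daughtercard, heatsink, module, pcb, shield}
8. backplane@(3, -2) [-y clear] — {backplane, bezel, connector, daughtercard, heatsink, module, pcb, shield}
9. duct@(2, 1) [+y clear] — {backplane, bezel, connector, daughtercard, duct, heatsink, module, pcb, shield}
10. standoff@(0, 0) [-x clear] — {backplane, bezel, connector, daughtercard, duct, heatsink, module, pcb, shield, standoff}

daughtercard; module; shield; pcb; connector; bezel; heatsink; backplane; duct; standoff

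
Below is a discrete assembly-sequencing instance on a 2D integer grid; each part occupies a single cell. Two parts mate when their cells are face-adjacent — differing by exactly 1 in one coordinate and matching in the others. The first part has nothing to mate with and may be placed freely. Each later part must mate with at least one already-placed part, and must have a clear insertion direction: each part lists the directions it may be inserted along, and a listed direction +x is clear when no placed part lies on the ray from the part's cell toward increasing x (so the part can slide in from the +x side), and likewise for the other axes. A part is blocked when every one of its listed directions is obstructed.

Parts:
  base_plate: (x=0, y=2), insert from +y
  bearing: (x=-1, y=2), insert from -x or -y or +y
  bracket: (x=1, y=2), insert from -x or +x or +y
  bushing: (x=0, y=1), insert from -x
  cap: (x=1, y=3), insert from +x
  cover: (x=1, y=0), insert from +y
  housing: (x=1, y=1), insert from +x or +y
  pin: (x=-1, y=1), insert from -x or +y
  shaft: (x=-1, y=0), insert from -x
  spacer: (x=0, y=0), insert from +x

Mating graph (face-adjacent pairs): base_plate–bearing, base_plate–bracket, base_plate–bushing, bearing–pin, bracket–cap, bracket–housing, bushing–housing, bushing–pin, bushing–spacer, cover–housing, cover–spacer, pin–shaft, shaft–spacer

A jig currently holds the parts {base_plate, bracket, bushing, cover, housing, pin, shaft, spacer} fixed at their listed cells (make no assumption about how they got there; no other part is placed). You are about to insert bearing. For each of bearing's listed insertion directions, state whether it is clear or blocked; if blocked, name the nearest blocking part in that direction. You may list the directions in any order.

+y: clear; -x: clear; -y: blocked by pin

-x: ray from bearing(-1, 2) has no placed part ⇒ clear
-y: nearest on ray is pin@(-1, 1) ⇒ blocked
+y: ray from bearing(-1, 2) has no placed part ⇒ clear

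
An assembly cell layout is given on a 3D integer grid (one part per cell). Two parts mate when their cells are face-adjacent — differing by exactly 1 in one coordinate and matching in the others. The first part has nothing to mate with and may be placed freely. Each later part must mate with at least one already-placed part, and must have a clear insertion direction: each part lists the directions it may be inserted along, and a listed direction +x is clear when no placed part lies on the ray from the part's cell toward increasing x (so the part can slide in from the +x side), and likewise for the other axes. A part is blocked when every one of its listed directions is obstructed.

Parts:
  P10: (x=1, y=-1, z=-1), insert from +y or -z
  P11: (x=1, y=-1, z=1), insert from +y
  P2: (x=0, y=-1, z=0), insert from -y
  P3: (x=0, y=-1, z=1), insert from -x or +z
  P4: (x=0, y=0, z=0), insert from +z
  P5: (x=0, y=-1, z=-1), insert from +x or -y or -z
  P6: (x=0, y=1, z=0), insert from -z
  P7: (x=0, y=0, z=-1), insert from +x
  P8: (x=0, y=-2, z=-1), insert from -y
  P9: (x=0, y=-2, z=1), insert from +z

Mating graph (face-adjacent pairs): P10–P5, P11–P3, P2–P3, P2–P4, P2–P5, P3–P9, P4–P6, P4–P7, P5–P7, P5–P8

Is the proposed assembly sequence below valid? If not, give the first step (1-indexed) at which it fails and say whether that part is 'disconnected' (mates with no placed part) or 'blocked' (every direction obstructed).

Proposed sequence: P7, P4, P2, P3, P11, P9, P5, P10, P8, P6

1. P7@(0, 0, -1) [+x clear] — {P7}
2. P4@(0, 0, 0) [+z clear] — {P4, P7}
3. P2@(0, -1, 0) [-y clear] — {P2, P4, P7}
4. P3@(0, -1, 1) [-x clear] — {P2, P3, P4, P7}
5. P11@(1, -1, 1) [+y clear] — {P11, P2, P3, P4, P7}
6. P9@(0, -2, 1) [+z clear] — {P11, P2, P3, P4, P7, P9}
7. P5@(0, -1, -1) [+x clear] — {P11, P2, P3, P4, P5, P7, P9}
8. P10@(1, -1, -1) [+y clear] — {P10, P11, P2, P3, P4, P5, P7, P9}
9. P8@(0, -2, -1) [-y clear] — {P10, P11, P2, P3, P4, P5, P7, P8, P9}
10. P6@(0, 1, 0) [-z clear] — {P10, P11, P2, P3, P4, P5, P6, P7, P8, P9}

Valid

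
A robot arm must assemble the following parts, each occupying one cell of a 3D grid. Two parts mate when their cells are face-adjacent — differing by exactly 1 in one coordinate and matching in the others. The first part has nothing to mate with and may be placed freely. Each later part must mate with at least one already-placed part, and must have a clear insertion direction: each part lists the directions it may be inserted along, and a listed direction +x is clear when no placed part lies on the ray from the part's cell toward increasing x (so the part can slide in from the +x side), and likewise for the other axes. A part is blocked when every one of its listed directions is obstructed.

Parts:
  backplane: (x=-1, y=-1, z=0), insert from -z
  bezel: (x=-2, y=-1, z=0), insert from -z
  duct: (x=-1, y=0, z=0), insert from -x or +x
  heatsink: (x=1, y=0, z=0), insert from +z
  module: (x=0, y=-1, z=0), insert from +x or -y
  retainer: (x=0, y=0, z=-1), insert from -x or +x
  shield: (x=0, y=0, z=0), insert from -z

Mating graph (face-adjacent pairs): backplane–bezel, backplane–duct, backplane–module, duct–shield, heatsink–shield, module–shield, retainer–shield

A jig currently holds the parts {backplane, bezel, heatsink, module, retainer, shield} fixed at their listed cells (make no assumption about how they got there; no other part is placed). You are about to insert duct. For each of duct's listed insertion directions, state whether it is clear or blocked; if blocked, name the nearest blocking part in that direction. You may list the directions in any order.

-x: ray from duct(-1, 0, 0) has no placed part ⇒ clear
+x: nearest on ray is shield@(0, 0, 0) ⇒ blocked

+x: blocked by shield; -x: clear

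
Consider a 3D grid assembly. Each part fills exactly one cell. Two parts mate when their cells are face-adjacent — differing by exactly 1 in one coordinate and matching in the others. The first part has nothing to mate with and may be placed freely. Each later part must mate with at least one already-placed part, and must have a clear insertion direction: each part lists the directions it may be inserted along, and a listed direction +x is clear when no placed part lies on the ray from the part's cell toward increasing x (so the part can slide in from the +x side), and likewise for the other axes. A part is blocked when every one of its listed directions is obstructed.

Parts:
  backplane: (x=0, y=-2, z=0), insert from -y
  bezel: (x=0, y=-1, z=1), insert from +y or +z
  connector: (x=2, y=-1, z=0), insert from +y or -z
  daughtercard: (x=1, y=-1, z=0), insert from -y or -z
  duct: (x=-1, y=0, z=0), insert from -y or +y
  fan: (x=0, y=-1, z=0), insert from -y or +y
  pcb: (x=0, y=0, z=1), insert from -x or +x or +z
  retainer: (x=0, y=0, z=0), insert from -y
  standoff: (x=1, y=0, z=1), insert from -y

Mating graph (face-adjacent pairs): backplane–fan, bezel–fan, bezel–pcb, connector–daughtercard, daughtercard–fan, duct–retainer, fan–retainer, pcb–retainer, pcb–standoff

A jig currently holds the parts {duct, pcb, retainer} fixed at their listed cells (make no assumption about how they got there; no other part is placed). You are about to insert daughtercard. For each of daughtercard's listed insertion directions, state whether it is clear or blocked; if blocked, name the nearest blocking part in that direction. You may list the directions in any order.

-y: clear; -z: clear

-y: ray from daughtercard(1, -1, 0) has no placed part ⇒ clear
-z: ray from daughtercard(1, -1, 0) has no placed part ⇒ clear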